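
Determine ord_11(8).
Powers of 8 mod 11: 8^1≡8, 8^2≡9, 8^3≡6, 8^4≡4, 8^5≡10, 8^6≡3, 8^7≡2, 8^8≡5, 8^9≡7, 8^10≡1. Order = 10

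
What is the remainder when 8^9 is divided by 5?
8 ≡ 3 (mod 5). 9 = 8 + 1 (binary 1001). Repeated squaring mod 5: 3^1 ≡ 3; 3^2 ≡ 3² = 9 ≡ 4; 3^4 ≡ 4² = 16 ≡ 1; 3^8 ≡ 1² = 1 ≡ 1. Multiply: 8^9 ≡ 3^8 × 3^1 ≡ 1 × 3 (mod 5): 1 × 3 = 3 ≡ 3. So 8^9 ≡ 3 (mod 5).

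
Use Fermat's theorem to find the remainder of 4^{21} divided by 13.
12

By Fermat's Little Theorem, a^(p-1) ≡ 1 (mod p) for prime p and gcd(a, p) = 1
Here p = 13, so 4^12 ≡ 1 (mod 13)
We can reduce the exponent: 21 mod 12 = 9
So 4^21 ≡ 4^9 (mod 13)
Computing: 4^9 mod 13 = 12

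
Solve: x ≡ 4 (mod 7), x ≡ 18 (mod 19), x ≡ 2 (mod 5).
M = 7 × 19 × 5 = 665. M₁ = 95, y₁ ≡ 2 (mod 7). M₂ = 35, y₂ ≡ 6 (mod 19). M₃ = 133, y₃ ≡ 2 (mod 5). x = 4×95×2 + 18×35×6 + 2×133×2 ≡ 417 (mod 665)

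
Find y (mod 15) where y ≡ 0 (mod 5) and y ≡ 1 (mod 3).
M = 5 × 3 = 15. M₁ = 3, y₁ ≡ 2 (mod 5). M₂ = 5, y₂ ≡ 2 (mod 3). y = 0×3×2 + 1×5×2 ≡ 10 (mod 15)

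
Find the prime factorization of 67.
67

Divide by primes starting from smallest:
67 ÷ 67 = 1

67 = 67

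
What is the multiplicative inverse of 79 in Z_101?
78

Using Extended Euclidean Algorithm:
gcd(79, 101) = 1
Bezout coefficients: 79 × -23 + 101 × 18 = 1
So 79 × -23 ≡ 1 (mod 101)
The inverse is -23 mod 101 = 78
Verification: 79 × 78 = 6162 = 61 × 101 + 1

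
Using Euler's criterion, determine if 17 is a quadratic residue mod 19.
By Euler's criterion: 17^{9} ≡ 1 (mod 19). Since this equals 1, 17 is a QR.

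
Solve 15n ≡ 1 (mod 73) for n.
39

Using Extended Euclidean Algorithm:
gcd(15, 73) = 1
Bezout coefficients: 15 × -34 + 73 × 7 = 1
So 15 × -34 ≡ 1 (mod 73)
The inverse is -34 mod 73 = 39
Verification: 15 × 39 = 585 = 8 × 73 + 1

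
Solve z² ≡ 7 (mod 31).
The square roots of 7 mod 31 are 10 and 21. Verify: 10² = 100 ≡ 7 (mod 31)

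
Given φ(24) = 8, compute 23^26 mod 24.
By Euler: 23^{8} ≡ 1 (mod 24) since gcd(23, 24) = 1. 26 = 3×8 + 2. So 23^{26} ≡ 23^{2} ≡ 1 (mod 24)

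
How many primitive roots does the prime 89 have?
Number of primitive roots mod 89 = φ(88) = 40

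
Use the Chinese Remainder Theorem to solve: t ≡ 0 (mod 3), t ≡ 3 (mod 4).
M = 3 × 4 = 12. M₁ = 4, y₁ ≡ 1 (mod 3). M₂ = 3, y₂ ≡ 3 (mod 4). t = 0×4×1 + 3×3×3 ≡ 3 (mod 12)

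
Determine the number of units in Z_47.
46

Prime factorization: 47 = 47
Using the formula φ(n) = n × Π(1 - 1/p) for each prime factor p:
φ(47) = 47 × (1 - 1/47)
φ(47) = 46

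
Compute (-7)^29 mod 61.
Using repeated squaring. (-7) ≡ 54 (mod 61). 29 = 16 + 8 + 4 + 1 (binary 11101). Repeated squaring mod 61: 54^1 ≡ 54; 54^2 ≡ 54² = 2916 ≡ 49; 54^4 ≡ 49² = 2401 ≡ 22; 54^8 ≡ 22² = 484 ≡ 57; 54^16 ≡ 57² = 3249 ≡ 16. Multiply: (-7)^29 ≡ 54^16 × 54^8 × 54^4 × 54^1 ≡ 16 × 57 × 22 × 54 (mod 61): 16 × 57 = 912 ≡ 58; 58 × 22 = 1276 ≡ 56; 56 × 54 = 3024 ≡ 35. So (-7)^29 ≡ 35 (mod 61).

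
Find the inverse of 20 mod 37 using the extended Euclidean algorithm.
Extended GCD: 20(13) + 37(-7) = 1. So 20^(-1) ≡ 13 ≡ 13 (mod 37). Verify: 20 × 13 = 260 ≡ 1 (mod 37)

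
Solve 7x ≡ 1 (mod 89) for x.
51

Using Extended Euclidean Algorithm:
gcd(7, 89) = 1
Bezout coefficients: 7 × -38 + 89 × 3 = 1
So 7 × -38 ≡ 1 (mod 89)
The inverse is -38 mod 89 = 51
Verification: 7 × 51 = 357 = 4 × 89 + 1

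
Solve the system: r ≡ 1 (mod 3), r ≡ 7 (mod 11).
M = 3 × 11 = 33. M₁ = 11, y₁ ≡ 2 (mod 3). M₂ = 3, y₂ ≡ 4 (mod 11). r = 1×11×2 + 7×3×4 ≡ 7 (mod 33)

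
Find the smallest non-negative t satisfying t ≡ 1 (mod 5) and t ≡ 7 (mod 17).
M = 5 × 17 = 85. M₁ = 17, y₁ ≡ 3 (mod 5). M₂ = 5, y₂ ≡ 7 (mod 17). t = 1×17×3 + 7×5×7 ≡ 41 (mod 85)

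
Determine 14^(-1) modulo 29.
14^(-1) ≡ 27 (mod 29). Verification: 14 × 27 = 378 ≡ 1 (mod 29)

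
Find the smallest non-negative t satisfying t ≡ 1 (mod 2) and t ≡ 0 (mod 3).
M = 2 × 3 = 6. M₁ = 3, y₁ ≡ 1 (mod 2). M₂ = 2, y₂ ≡ 2 (mod 3). t = 1×3×1 + 0×2×2 ≡ 3 (mod 6)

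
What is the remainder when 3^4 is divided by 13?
4 = 4 (binary 100). Repeated squaring mod 13: 3^1 ≡ 3; 3^2 ≡ 3² = 9 ≡ 9; 3^4 ≡ 9² = 81 ≡ 3. So 3^4 ≡ 3 (mod 13).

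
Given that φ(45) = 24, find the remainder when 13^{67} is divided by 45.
By Euler: 13^{24} ≡ 1 (mod 45) since gcd(13, 45) = 1. 67 = 2×24 + 19. So 13^{67} ≡ 13^{19} ≡ 22 (mod 45)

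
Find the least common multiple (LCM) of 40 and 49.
1960

First find GCD(40, 49) using the Euclidean algorithm:
40 = 0 × 49 + 40
49 = 1 × 40 + 9
40 = 4 × 9 + 4
9 = 2 × 4 + 1
4 = 4 × 1 + 0
GCD(40, 49) = 1

LCM formula: LCM(a, b) = (a × b) / GCD(a, b)
LCM(40, 49) = (40 × 49) / 1
LCM(40, 49) = 1960 / 1
LCM(40, 49) = 1960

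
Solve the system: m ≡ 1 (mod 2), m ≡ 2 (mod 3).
M = 2 × 3 = 6. M₁ = 3, y₁ ≡ 1 (mod 2). M₂ = 2, y₂ ≡ 2 (mod 3). m = 1×3×1 + 2×2×2 ≡ 5 (mod 6)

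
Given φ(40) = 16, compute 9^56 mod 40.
By Euler: 9^{16} ≡ 1 (mod 40) since gcd(9, 40) = 1. 56 = 3×16 + 8. So 9^{56} ≡ 9^{8} ≡ 1 (mod 40)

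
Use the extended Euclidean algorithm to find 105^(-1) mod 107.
Extended GCD: 105(53) + 107(-52) = 1. So 105^(-1) ≡ 53 ≡ 53 (mod 107). Verify: 105 × 53 = 5565 ≡ 1 (mod 107)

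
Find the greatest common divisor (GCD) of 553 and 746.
1

Using the Euclidean algorithm:
553 = 0 × 746 + 553
746 = 1 × 553 + 193
553 = 2 × 193 + 167
193 = 1 × 167 + 26
167 = 6 × 26 + 11
26 = 2 × 11 + 4
11 = 2 × 4 + 3
4 = 1 × 3 + 1
3 = 3 × 1 + 0

GCD(553, 746) = 1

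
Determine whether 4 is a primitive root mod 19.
p - 1 = 18 has prime divisors 2, 3. Check 4^(18/q) mod 19 for each: 4^(18/2) = 4^9 ≡ 1, 4^(18/3) = 4^6 ≡ 11 (mod 19). Since 4^9 ≡ 1 (mod 19), the order of 4 divides 9 (in fact the order is 9) ≠ 18, so it is not a primitive root.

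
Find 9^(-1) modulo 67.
15

Using Extended Euclidean Algorithm:
gcd(9, 67) = 1
Bezout coefficients: 9 × 15 + 67 × -2 = 1
So 9 × 15 ≡ 1 (mod 67)
The inverse is 15 mod 67 = 15
Verification: 9 × 15 = 135 = 2 × 67 + 1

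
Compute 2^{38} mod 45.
4

Using successive squaring:
Binary expansion of 38: 100110
Powers of 2 mod 45 (each is the square of the previous):
  2^1 ≡ 2 (mod 45)
  2^2 ≡ 2² = 4 ≡ 4 (mod 45)
  2^4 ≡ 4² = 16 ≡ 16 (mod 45)
  2^8 ≡ 16² = 256 ≡ 31 (mod 45)
  2^16 ≡ 31² = 961 ≡ 16 (mod 45)
  2^32 ≡ 16² = 256 ≡ 31 (mod 45)
38 = 32 + 4 + 2, so 2^38 = 2^32 × 2^4 × 2^2 ≡ 31 × 16 × 4 (mod 45)
Multiplying step by step:
  31 × 16 = 496 ≡ 1 (mod 45)
  1 × 4 = 4 ≡ 4 (mod 45)
Result: 2^38 ≡ 4 (mod 45)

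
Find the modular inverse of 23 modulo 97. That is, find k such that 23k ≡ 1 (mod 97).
38

Using Extended Euclidean Algorithm:
gcd(23, 97) = 1
Bezout coefficients: 23 × 38 + 97 × -9 = 1
So 23 × 38 ≡ 1 (mod 97)
The inverse is 38 mod 97 = 38
Verification: 23 × 38 = 874 = 9 × 97 + 1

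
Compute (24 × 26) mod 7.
1

(24 × 26) = 624
624 mod 7 = 1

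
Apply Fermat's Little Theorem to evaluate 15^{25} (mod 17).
15

By Fermat's Little Theorem, a^(p-1) ≡ 1 (mod p) for prime p and gcd(a, p) = 1
Here p = 17, so 15^16 ≡ 1 (mod 17)
We can reduce the exponent: 25 mod 16 = 9
So 15^25 ≡ 15^9 (mod 17)
Computing: 15^9 mod 17 = 15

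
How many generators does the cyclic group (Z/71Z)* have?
24

The number of primitive roots modulo p is φ(p-1) = φ(70)
φ(70) = 24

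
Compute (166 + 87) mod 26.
19

(166 + 87) = 253
253 mod 26 = 19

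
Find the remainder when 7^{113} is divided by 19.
By Fermat: 7^{18} ≡ 1 (mod 19). 113 = 6×18 + 5. So 7^{113} ≡ 7^{5} ≡ 11 (mod 19)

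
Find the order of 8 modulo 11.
Powers of 8 mod 11: 8^1≡8, 8^2≡9, 8^3≡6, 8^4≡4, 8^5≡10, 8^6≡3, 8^7≡2, 8^8≡5, 8^9≡7, 8^10≡1. Order = 10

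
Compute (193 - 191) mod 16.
2

(193 - 191) = 2
2 mod 16 = 2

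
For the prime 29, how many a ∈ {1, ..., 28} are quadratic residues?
For prime 29, there are (p-1)/2 = (29-1)/2 = 14 quadratic residues (excluding 0).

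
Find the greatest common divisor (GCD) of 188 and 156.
4

Using the Euclidean algorithm:
188 = 1 × 156 + 32
156 = 4 × 32 + 28
32 = 1 × 28 + 4
28 = 7 × 4 + 0

GCD(188, 156) = 4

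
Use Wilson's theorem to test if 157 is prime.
(156)! mod 157 = 156. Since 156 ≡ -1 (mod 157), 157 is prime.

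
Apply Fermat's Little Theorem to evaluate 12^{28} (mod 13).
1

By Fermat's Little Theorem, a^(p-1) ≡ 1 (mod p) for prime p and gcd(a, p) = 1
Here p = 13, so 12^12 ≡ 1 (mod 13)
We can reduce the exponent: 28 mod 12 = 4
So 12^28 ≡ 12^4 (mod 13)
Computing: 12^4 mod 13 = 1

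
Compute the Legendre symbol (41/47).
(41/47) = 41^{23} mod 47 = -1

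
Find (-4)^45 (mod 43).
Using Fermat: (-4)^{42} ≡ 1 (mod 43). 45 ≡ 3 (mod 42). So (-4)^{45} ≡ (-4)^{3} ≡ 22 (mod 43)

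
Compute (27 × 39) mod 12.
9

(27 × 39) = 1053
1053 mod 12 = 9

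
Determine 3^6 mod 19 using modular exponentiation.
6 = 4 + 2 (binary 110). Repeated squaring mod 19: 3^1 ≡ 3; 3^2 ≡ 3² = 9 ≡ 9; 3^4 ≡ 9² = 81 ≡ 5. Multiply: 3^6 = 3^4 × 3^2 ≡ 5 × 9 (mod 19): 5 × 9 = 45 ≡ 7. So 3^6 ≡ 7 (mod 19).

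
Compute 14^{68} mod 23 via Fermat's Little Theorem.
12

By Fermat's Little Theorem, a^(p-1) ≡ 1 (mod p) for prime p and gcd(a, p) = 1
Here p = 23, so 14^22 ≡ 1 (mod 23)
We can reduce the exponent: 68 mod 22 = 2
So 14^68 ≡ 14^2 (mod 23)
Computing: 14^2 mod 23 = 12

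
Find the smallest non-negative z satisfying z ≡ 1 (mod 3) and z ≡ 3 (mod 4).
M = 3 × 4 = 12. M₁ = 4, y₁ ≡ 1 (mod 3). M₂ = 3, y₂ ≡ 3 (mod 4). z = 1×4×1 + 3×3×3 ≡ 7 (mod 12)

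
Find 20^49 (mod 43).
Using Fermat: 20^{42} ≡ 1 (mod 43). 49 ≡ 7 (mod 42). So 20^{49} ≡ 20^{7} ≡ 37 (mod 43)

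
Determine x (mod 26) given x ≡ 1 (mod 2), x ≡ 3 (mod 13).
3

Using the Chinese Remainder Theorem:
M = product of moduli = 26
For equation 1: M_1 = 13, 13 ≡ 1 (mod 2), inverse of 13 mod 2 is 1 (check: 1 × 1 = 1 ≡ 1 (mod 2))
For equation 2: M_2 = 2, 2 ≡ 2 (mod 13), inverse of 2 mod 13 is 7 (check: 2 × 7 = 14 ≡ 1 (mod 13))
Combine: x ≡ Σ r_i×M_i×(M_i⁻¹ mod m_i) = 1×13×1 + 3×2×7 = 13 + 42 = 55
55 mod 26 = 3
x ≡ 3 (mod 26)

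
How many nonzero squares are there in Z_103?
For prime 103, there are (p-1)/2 = (103-1)/2 = 51 quadratic residues (excluding 0).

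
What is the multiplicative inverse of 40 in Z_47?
40^(-1) ≡ 20 (mod 47). Verification: 40 × 20 = 800 ≡ 1 (mod 47)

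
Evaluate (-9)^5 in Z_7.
(-9) ≡ 5 (mod 7). 5 = 4 + 1 (binary 101). Repeated squaring mod 7: 5^1 ≡ 5; 5^2 ≡ 5² = 25 ≡ 4; 5^4 ≡ 4² = 16 ≡ 2. Multiply: (-9)^5 ≡ 5^4 × 5^1 ≡ 2 × 5 (mod 7): 2 × 5 = 10 ≡ 3. So (-9)^5 ≡ 3 (mod 7).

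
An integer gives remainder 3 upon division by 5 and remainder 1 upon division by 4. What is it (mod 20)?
M = 5 × 4 = 20. M₁ = 4, y₁ ≡ 4 (mod 5). M₂ = 5, y₂ ≡ 1 (mod 4). x = 3×4×4 + 1×5×1 ≡ 13 (mod 20). The smallest positive such number is 13.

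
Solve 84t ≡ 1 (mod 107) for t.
84^(-1) ≡ 93 (mod 107). Verification: 84 × 93 = 7812 ≡ 1 (mod 107)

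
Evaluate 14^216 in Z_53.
Using Fermat: 14^{52} ≡ 1 (mod 53). 216 ≡ 8 (mod 52). So 14^{216} ≡ 14^{8} ≡ 28 (mod 53)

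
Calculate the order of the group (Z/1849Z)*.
1806

Prime factorization: 1849 = 43^2
Using the formula φ(n) = n × Π(1 - 1/p) for each prime factor p:
φ(1849) = 1849 × (1 - 1/43)
φ(1849) = 1806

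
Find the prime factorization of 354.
2 × 3 × 59

Divide by primes starting from smallest:
354 ÷ 2 = 177
177 ÷ 3 = 59
59 ÷ 59 = 1

354 = 2 × 3 × 59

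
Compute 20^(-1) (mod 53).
8

Using Extended Euclidean Algorithm:
gcd(20, 53) = 1
Bezout coefficients: 20 × 8 + 53 × -3 = 1
So 20 × 8 ≡ 1 (mod 53)
The inverse is 8 mod 53 = 8
Verification: 20 × 8 = 160 = 3 × 53 + 1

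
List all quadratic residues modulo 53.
QRs mod 53: {1, 4, 6, 7, 9, 10, 11, 13, 15, 16, 17, 24, 25, 28, 29, 36, 37, 38, 40, 42, 43, 44, 46, 47, 49, 52}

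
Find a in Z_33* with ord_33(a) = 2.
10 has order 2 mod 33 since 10^{2} ≡ 1 (mod 33) and no smaller power works.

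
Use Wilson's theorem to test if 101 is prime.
(100)! mod 101 = 100. Since 100 ≡ -1 (mod 101), 101 is prime.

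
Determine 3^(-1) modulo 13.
3^(-1) ≡ 9 (mod 13). Verification: 3 × 9 = 27 ≡ 1 (mod 13)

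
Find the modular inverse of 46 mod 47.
46^(-1) ≡ 46 (mod 47). Verification: 46 × 46 = 2116 ≡ 1 (mod 47)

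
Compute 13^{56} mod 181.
16

Using successive squaring:
Binary expansion of 56: 111000
Powers of 13 mod 181 (each is the square of the previous):
  13^1 ≡ 13 (mod 181)
  13^2 ≡ 13² = 169 ≡ 169 (mod 181)
  13^4 ≡ 169² = 28561 ≡ 144 (mod 181)
  13^8 ≡ 144² = 20736 ≡ 102 (mod 181)
  13^16 ≡ 102² = 10404 ≡ 87 (mod 181)
  13^32 ≡ 87² = 7569 ≡ 148 (mod 181)
56 = 32 + 16 + 8, so 13^56 = 13^32 × 13^16 × 13^8 ≡ 148 × 87 × 102 (mod 181)
Multiplying step by step:
  148 × 87 = 12876 ≡ 25 (mod 181)
  25 × 102 = 2550 ≡ 16 (mod 181)
Result: 13^56 ≡ 16 (mod 181)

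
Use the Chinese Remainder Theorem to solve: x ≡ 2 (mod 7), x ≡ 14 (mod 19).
128

Using the Chinese Remainder Theorem:
M = product of moduli = 133
For equation 1: M_1 = 19, 19 ≡ 5 (mod 7), inverse of 19 mod 7 is 3 (check: 5 × 3 = 15 ≡ 1 (mod 7))
For equation 2: M_2 = 7, 7 ≡ 7 (mod 19), inverse of 7 mod 19 is 11 (check: 7 × 11 = 77 ≡ 1 (mod 19))
Combine: x ≡ Σ r_i×M_i×(M_i⁻¹ mod m_i) = 2×19×3 + 14×7×11 = 114 + 1078 = 1192
1192 mod 133 = 128
x ≡ 128 (mod 133)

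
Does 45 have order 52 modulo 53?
p - 1 = 52 has prime divisors 2, 13. Check 45^(52/q) mod 53 for each: 45^(52/2) = 45^26 ≡ 52, 45^(52/13) = 45^4 ≡ 15 (mod 53). None of these is 1, so 45 has order 52 = φ(53), so it is a primitive root mod 53.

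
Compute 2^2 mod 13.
2 = 2 (binary 10). Repeated squaring mod 13: 2^1 ≡ 2; 2^2 ≡ 2² = 4 ≡ 4. So 2^2 ≡ 4 (mod 13).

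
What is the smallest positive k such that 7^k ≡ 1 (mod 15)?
Powers of 7 mod 15: 7^1≡7, 7^2≡4, 7^3≡13, 7^4≡1. Order = 4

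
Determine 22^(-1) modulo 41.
22^(-1) ≡ 28 (mod 41). Verification: 22 × 28 = 616 ≡ 1 (mod 41)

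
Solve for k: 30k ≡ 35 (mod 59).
11

Since gcd(30, 59) = 1 divides 35, a solution exists.
Multiply both sides by the inverse of 30 mod 59:
  30^(-1) mod 59 = 2
  x ≡ 2 × 35 ≡ 70 ≡ 11 (mod 59)
Verification: 30 × 11 = 330 = 5 × 59 + 35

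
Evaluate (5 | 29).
(5/29) = 5^{14} mod 29 = 1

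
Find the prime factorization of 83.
83

Divide by primes starting from smallest:
83 ÷ 83 = 1

83 = 83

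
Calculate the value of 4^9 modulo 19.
9 = 8 + 1 (binary 1001). Repeated squaring mod 19: 4^1 ≡ 4; 4^2 ≡ 4² = 16 ≡ 16; 4^4 ≡ 16² = 256 ≡ 9; 4^8 ≡ 9² = 81 ≡ 5. Multiply: 4^9 = 4^8 × 4^1 ≡ 5 × 4 (mod 19): 5 × 4 = 20 ≡ 1. So 4^9 ≡ 1 (mod 19).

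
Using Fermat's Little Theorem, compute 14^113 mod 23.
By Fermat: 14^{22} ≡ 1 (mod 23). 113 = 5×22 + 3. So 14^{113} ≡ 14^{3} ≡ 7 (mod 23)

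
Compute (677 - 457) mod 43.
5

(677 - 457) = 220
220 mod 43 = 5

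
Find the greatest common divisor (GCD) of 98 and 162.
2

Using the Euclidean algorithm:
98 = 0 × 162 + 98
162 = 1 × 98 + 64
98 = 1 × 64 + 34
64 = 1 × 34 + 30
34 = 1 × 30 + 4
30 = 7 × 4 + 2
4 = 2 × 2 + 0

GCD(98, 162) = 2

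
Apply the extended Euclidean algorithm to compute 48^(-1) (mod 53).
Extended GCD: 48(21) + 53(-19) = 1. So 48^(-1) ≡ 21 ≡ 21 (mod 53). Verify: 48 × 21 = 1008 ≡ 1 (mod 53)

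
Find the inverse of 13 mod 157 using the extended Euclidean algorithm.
Extended GCD: 13(-12) + 157(1) = 1. So 13^(-1) ≡ 145 ≡ 145 (mod 157). Verify: 13 × 145 = 1885 ≡ 1 (mod 157)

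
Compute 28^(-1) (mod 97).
52

Using Extended Euclidean Algorithm:
gcd(28, 97) = 1
Bezout coefficients: 28 × -45 + 97 × 13 = 1
So 28 × -45 ≡ 1 (mod 97)
The inverse is -45 mod 97 = 52
Verification: 28 × 52 = 1456 = 15 × 97 + 1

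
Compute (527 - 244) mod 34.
11

(527 - 244) = 283
283 mod 34 = 11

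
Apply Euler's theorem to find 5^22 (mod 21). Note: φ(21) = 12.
By Euler: 5^{12} ≡ 1 (mod 21) since gcd(5, 21) = 1. 22 = 1×12 + 10. So 5^{22} ≡ 5^{10} ≡ 16 (mod 21)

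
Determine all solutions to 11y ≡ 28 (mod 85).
18

Since gcd(11, 85) = 1 divides 28, a solution exists.
Multiply both sides by the inverse of 11 mod 85:
  11^(-1) mod 85 = 31
  x ≡ 31 × 28 ≡ 868 ≡ 18 (mod 85)
Verification: 11 × 18 = 198 = 2 × 85 + 28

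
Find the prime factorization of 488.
2^3 × 61

Divide by primes starting from smallest:
488 ÷ 2 = 244
244 ÷ 2 = 122
122 ÷ 2 = 61
61 ÷ 61 = 1

488 = 2^3 × 61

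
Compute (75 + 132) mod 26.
25

(75 + 132) = 207
207 mod 26 = 25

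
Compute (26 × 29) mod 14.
12

(26 × 29) = 754
754 mod 14 = 12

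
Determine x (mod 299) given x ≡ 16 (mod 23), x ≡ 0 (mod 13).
39

Using the Chinese Remainder Theorem:
M = product of moduli = 299
For equation 1: M_1 = 13, 13 ≡ 13 (mod 23), inverse of 13 mod 23 is 16 (check: 13 × 16 = 208 ≡ 1 (mod 23))
For equation 2: M_2 = 23, 23 ≡ 10 (mod 13), inverse of 23 mod 13 is 4 (check: 10 × 4 = 40 ≡ 1 (mod 13))
Combine: x ≡ Σ r_i×M_i×(M_i⁻¹ mod m_i) = 16×13×16 + 0×23×4 = 3328 + 0 = 3328
3328 mod 299 = 39
x ≡ 39 (mod 299)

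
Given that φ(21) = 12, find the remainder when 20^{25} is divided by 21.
By Euler: 20^{12} ≡ 1 (mod 21) since gcd(20, 21) = 1. 25 = 2×12 + 1. So 20^{25} ≡ 20^{1} ≡ 20 (mod 21)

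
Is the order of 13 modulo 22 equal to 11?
No, the actual order is 10, not 11.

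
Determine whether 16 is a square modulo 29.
By Euler's criterion: 16^{14} ≡ 1 (mod 29). Since this equals 1, 16 is a QR.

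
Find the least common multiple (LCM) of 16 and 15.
240

First find GCD(16, 15) using the Euclidean algorithm:
16 = 1 × 15 + 1
15 = 15 × 1 + 0
GCD(16, 15) = 1

LCM formula: LCM(a, b) = (a × b) / GCD(a, b)
LCM(16, 15) = (16 × 15) / 1
LCM(16, 15) = 240 / 1
LCM(16, 15) = 240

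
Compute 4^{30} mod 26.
14

Using successive squaring:
Binary expansion of 30: 11110
Powers of 4 mod 26 (each is the square of the previous):
  4^1 ≡ 4 (mod 26)
  4^2 ≡ 4² = 16 ≡ 16 (mod 26)
  4^4 ≡ 16² = 256 ≡ 22 (mod 26)
  4^8 ≡ 22² = 484 ≡ 16 (mod 26)
  4^16 ≡ 16² = 256 ≡ 22 (mod 26)
30 = 16 + 8 + 4 + 2, so 4^30 = 4^16 × 4^8 × 4^4 × 4^2 ≡ 22 × 16 × 22 × 16 (mod 26)
Multiplying step by step:
  22 × 16 = 352 ≡ 14 (mod 26)
  14 × 22 = 308 ≡ 22 (mod 26)
  22 × 16 = 352 ≡ 14 (mod 26)
Result: 4^30 ≡ 14 (mod 26)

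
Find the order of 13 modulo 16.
Powers of 13 mod 16: 13^1≡13, 13^2≡9, 13^3≡5, 13^4≡1. Order = 4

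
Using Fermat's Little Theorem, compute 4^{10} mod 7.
4

By Fermat's Little Theorem, a^(p-1) ≡ 1 (mod p) for prime p and gcd(a, p) = 1
Here p = 7, so 4^6 ≡ 1 (mod 7)
We can reduce the exponent: 10 mod 6 = 4
So 4^10 ≡ 4^4 (mod 7)
Computing: 4^4 mod 7 = 4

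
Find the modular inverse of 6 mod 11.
6^(-1) ≡ 2 (mod 11). Verification: 6 × 2 = 12 ≡ 1 (mod 11)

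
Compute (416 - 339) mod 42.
35

(416 - 339) = 77
77 mod 42 = 35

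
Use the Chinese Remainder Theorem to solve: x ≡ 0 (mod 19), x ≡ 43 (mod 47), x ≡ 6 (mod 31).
6764

Using the Chinese Remainder Theorem:
M = product of moduli = 27683
For equation 1: M_1 = 1457, 1457 ≡ 13 (mod 19), inverse of 1457 mod 19 is 3 (check: 13 × 3 = 39 ≡ 1 (mod 19))
For equation 2: M_2 = 589, 589 ≡ 25 (mod 47), inverse of 589 mod 47 is 32 (check: 25 × 32 = 800 ≡ 1 (mod 47))
For equation 3: M_3 = 893, 893 ≡ 25 (mod 31), inverse of 893 mod 31 is 5 (check: 25 × 5 = 125 ≡ 1 (mod 31))
Combine: x ≡ Σ r_i×M_i×(M_i⁻¹ mod m_i) = 0×1457×3 + 43×589×32 + 6×893×5 = 0 + 810464 + 26790 = 837254
837254 mod 27683 = 6764
x ≡ 6764 (mod 27683)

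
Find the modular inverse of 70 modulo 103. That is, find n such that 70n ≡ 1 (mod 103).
78

Using Extended Euclidean Algorithm:
gcd(70, 103) = 1
Bezout coefficients: 70 × -25 + 103 × 17 = 1
So 70 × -25 ≡ 1 (mod 103)
The inverse is -25 mod 103 = 78
Verification: 70 × 78 = 5460 = 53 × 103 + 1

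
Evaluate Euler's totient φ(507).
312

Prime factorization: 507 = 3 × 13^2
Using the formula φ(n) = n × Π(1 - 1/p) for each prime factor p:
φ(507) = 507 × (1 - 1/3) × (1 - 1/13)
φ(507) = 312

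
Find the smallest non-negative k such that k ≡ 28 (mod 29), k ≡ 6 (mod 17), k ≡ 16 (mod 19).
1536

Using the Chinese Remainder Theorem:
M = product of moduli = 9367
For equation 1: M_1 = 323, 323 ≡ 4 (mod 29), inverse of 323 mod 29 is 22 (check: 4 × 22 = 88 ≡ 1 (mod 29))
For equation 2: M_2 = 551, 551 ≡ 7 (mod 17), inverse of 551 mod 17 is 5 (check: 7 × 5 = 35 ≡ 1 (mod 17))
For equation 3: M_3 = 493, 493 ≡ 18 (mod 19), inverse of 493 mod 19 is 18 (check: 18 × 18 = 324 ≡ 1 (mod 19))
Combine: k ≡ Σ r_i×M_i×(M_i⁻¹ mod m_i) = 28×323×22 + 6×551×5 + 16×493×18 = 198968 + 16530 + 141984 = 357482
357482 mod 9367 = 1536
k ≡ 1536 (mod 9367)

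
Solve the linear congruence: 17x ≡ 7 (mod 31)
15

Since gcd(17, 31) = 1 divides 7, a solution exists.
Multiply both sides by the inverse of 17 mod 31:
  17^(-1) mod 31 = 11
  x ≡ 11 × 7 ≡ 77 ≡ 15 (mod 31)
Verification: 17 × 15 = 255 = 8 × 31 + 7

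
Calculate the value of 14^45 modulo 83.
Using repeated squaring. 45 = 32 + 8 + 4 + 1 (binary 101101). Repeated squaring mod 83: 14^1 ≡ 14; 14^2 ≡ 14² = 196 ≡ 30; 14^4 ≡ 30² = 900 ≡ 70; 14^8 ≡ 70² = 4900 ≡ 3; 14^16 ≡ 3² = 9 ≡ 9; 14^32 ≡ 9² = 81 ≡ 81. Multiply: 14^45 = 14^32 × 14^8 × 14^4 × 14^1 ≡ 81 × 3 × 70 × 14 (mod 83): 81 × 3 = 243 ≡ 77; 77 × 70 = 5390 ≡ 78; 78 × 14 = 1092 ≡ 13. So 14^45 ≡ 13 (mod 83).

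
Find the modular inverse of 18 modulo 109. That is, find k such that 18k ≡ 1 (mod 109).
103

Using Extended Euclidean Algorithm:
gcd(18, 109) = 1
Bezout coefficients: 18 × -6 + 109 × 1 = 1
So 18 × -6 ≡ 1 (mod 109)
The inverse is -6 mod 109 = 103
Verification: 18 × 103 = 1854 = 17 × 109 + 1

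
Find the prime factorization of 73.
73

Divide by primes starting from smallest:
73 ÷ 73 = 1

73 = 73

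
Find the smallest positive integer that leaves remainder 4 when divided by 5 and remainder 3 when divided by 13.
M = 5 × 13 = 65. M₁ = 13, y₁ ≡ 2 (mod 5). M₂ = 5, y₂ ≡ 8 (mod 13). n = 4×13×2 + 3×5×8 ≡ 29 (mod 65). The smallest positive such number is 29.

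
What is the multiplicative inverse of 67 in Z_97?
67^(-1) ≡ 42 (mod 97). Verification: 67 × 42 = 2814 ≡ 1 (mod 97)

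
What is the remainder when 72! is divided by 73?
By Wilson's theorem, (72)! ≡ -1 ≡ 72 (mod 73)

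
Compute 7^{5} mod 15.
7

Using successive squaring:
Binary expansion of 5: 101
Powers of 7 mod 15 (each is the square of the previous):
  7^1 ≡ 7 (mod 15)
  7^2 ≡ 7² = 49 ≡ 4 (mod 15)
  7^4 ≡ 4² = 16 ≡ 1 (mod 15)
5 = 4 + 1, so 7^5 = 7^4 × 7^1 ≡ 1 × 7 (mod 15)
Multiplying step by step:
  1 × 7 = 7 ≡ 7 (mod 15)
Result: 7^5 ≡ 7 (mod 15)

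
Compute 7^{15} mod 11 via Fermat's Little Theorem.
10

By Fermat's Little Theorem, a^(p-1) ≡ 1 (mod p) for prime p and gcd(a, p) = 1
Here p = 11, so 7^10 ≡ 1 (mod 11)
We can reduce the exponent: 15 mod 10 = 5
So 7^15 ≡ 7^5 (mod 11)
Computing: 7^5 mod 11 = 10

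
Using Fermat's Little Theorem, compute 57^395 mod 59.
By Fermat: 57^{58} ≡ 1 (mod 59). 395 = 6×58 + 47. So 57^{395} ≡ 57^{47} ≡ 7 (mod 59)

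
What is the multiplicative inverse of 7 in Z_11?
8

Using Extended Euclidean Algorithm:
gcd(7, 11) = 1
Bezout coefficients: 7 × -3 + 11 × 2 = 1
So 7 × -3 ≡ 1 (mod 11)
The inverse is -3 mod 11 = 8
Verification: 7 × 8 = 56 = 5 × 11 + 1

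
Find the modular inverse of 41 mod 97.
41^(-1) ≡ 71 (mod 97). Verification: 41 × 71 = 2911 ≡ 1 (mod 97)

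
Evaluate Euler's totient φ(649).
580

Prime factorization: 649 = 11 × 59
Using the formula φ(n) = n × Π(1 - 1/p) for each prime factor p:
φ(649) = 649 × (1 - 1/11) × (1 - 1/59)
φ(649) = 580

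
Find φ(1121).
1044

Prime factorization: 1121 = 19 × 59
Using the formula φ(n) = n × Π(1 - 1/p) for each prime factor p:
φ(1121) = 1121 × (1 - 1/19) × (1 - 1/59)
φ(1121) = 1044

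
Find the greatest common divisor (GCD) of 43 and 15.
1

Using the Euclidean algorithm:
43 = 2 × 15 + 13
15 = 1 × 13 + 2
13 = 6 × 2 + 1
2 = 2 × 1 + 0

GCD(43, 15) = 1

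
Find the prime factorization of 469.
7 × 67

Divide by primes starting from smallest:
469 ÷ 7 = 67
67 ÷ 67 = 1

469 = 7 × 67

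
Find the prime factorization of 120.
2^3 × 3 × 5

Divide by primes starting from smallest:
120 ÷ 2 = 60
60 ÷ 2 = 30
30 ÷ 2 = 15
15 ÷ 3 = 5
5 ÷ 5 = 1

120 = 2^3 × 3 × 5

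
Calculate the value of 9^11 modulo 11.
Using Fermat: 9^{10} ≡ 1 (mod 11). 11 ≡ 1 (mod 10). So 9^{11} ≡ 9^{1} ≡ 9 (mod 11)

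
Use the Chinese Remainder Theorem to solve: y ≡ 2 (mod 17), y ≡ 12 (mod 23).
104

Using the Chinese Remainder Theorem:
M = product of moduli = 391
For equation 1: M_1 = 23, 23 ≡ 6 (mod 17), inverse of 23 mod 17 is 3 (check: 6 × 3 = 18 ≡ 1 (mod 17))
For equation 2: M_2 = 17, 17 ≡ 17 (mod 23), inverse of 17 mod 23 is 19 (check: 17 × 19 = 323 ≡ 1 (mod 23))
Combine: y ≡ Σ r_i×M_i×(M_i⁻¹ mod m_i) = 2×23×3 + 12×17×19 = 138 + 3876 = 4014
4014 mod 391 = 104
y ≡ 104 (mod 391)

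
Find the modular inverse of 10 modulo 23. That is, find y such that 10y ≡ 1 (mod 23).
7

Using Extended Euclidean Algorithm:
gcd(10, 23) = 1
Bezout coefficients: 10 × 7 + 23 × -3 = 1
So 10 × 7 ≡ 1 (mod 23)
The inverse is 7 mod 23 = 7
Verification: 10 × 7 = 70 = 3 × 23 + 1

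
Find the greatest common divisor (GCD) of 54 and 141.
3

Using the Euclidean algorithm:
54 = 0 × 141 + 54
141 = 2 × 54 + 33
54 = 1 × 33 + 21
33 = 1 × 21 + 12
21 = 1 × 12 + 9
12 = 1 × 9 + 3
9 = 3 × 3 + 0

GCD(54, 141) = 3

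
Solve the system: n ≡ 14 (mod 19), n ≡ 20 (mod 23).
M = 19 × 23 = 437. M₁ = 23, y₁ ≡ 5 (mod 19). M₂ = 19, y₂ ≡ 17 (mod 23). n = 14×23×5 + 20×19×17 ≡ 204 (mod 437)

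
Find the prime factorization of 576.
2^6 × 3^2

Divide by primes starting from smallest:
576 ÷ 2 = 288
288 ÷ 2 = 144
144 ÷ 2 = 72
72 ÷ 2 = 36
36 ÷ 2 = 18
18 ÷ 2 = 9
9 ÷ 3 = 3
3 ÷ 3 = 1

576 = 2^6 × 3^2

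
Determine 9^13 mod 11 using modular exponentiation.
Using Fermat: 9^{10} ≡ 1 (mod 11). 13 ≡ 3 (mod 10). So 9^{13} ≡ 9^{3} ≡ 3 (mod 11)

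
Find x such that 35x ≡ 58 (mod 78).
44

Since gcd(35, 78) = 1 divides 58, a solution exists.
Multiply both sides by the inverse of 35 mod 78:
  35^(-1) mod 78 = 29
  x ≡ 29 × 58 ≡ 1682 ≡ 44 (mod 78)
Verification: 35 × 44 = 1540 = 19 × 78 + 58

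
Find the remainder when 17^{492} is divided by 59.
By Fermat: 17^{58} ≡ 1 (mod 59). 492 = 8×58 + 28. So 17^{492} ≡ 17^{28} ≡ 7 (mod 59)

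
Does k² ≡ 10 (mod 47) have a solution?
By Euler's criterion: 10^{23} ≡ 46 (mod 47). Since this equals -1 (≡ 46), 10 is not a QR.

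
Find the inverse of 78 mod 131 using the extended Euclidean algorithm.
Extended GCD: 78(42) + 131(-25) = 1. So 78^(-1) ≡ 42 ≡ 42 (mod 131). Verify: 78 × 42 = 3276 ≡ 1 (mod 131)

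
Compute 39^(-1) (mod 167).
39^(-1) ≡ 30 (mod 167). Verification: 39 × 30 = 1170 ≡ 1 (mod 167)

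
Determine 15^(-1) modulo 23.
15^(-1) ≡ 20 (mod 23). Verification: 15 × 20 = 300 ≡ 1 (mod 23)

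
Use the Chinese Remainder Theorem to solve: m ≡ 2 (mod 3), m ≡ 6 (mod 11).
M = 3 × 11 = 33. M₁ = 11, y₁ ≡ 2 (mod 3). M₂ = 3, y₂ ≡ 4 (mod 11). m = 2×11×2 + 6×3×4 ≡ 17 (mod 33)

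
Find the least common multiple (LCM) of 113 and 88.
9944

First find GCD(113, 88) using the Euclidean algorithm:
113 = 1 × 88 + 25
88 = 3 × 25 + 13
25 = 1 × 13 + 12
13 = 1 × 12 + 1
12 = 12 × 1 + 0
GCD(113, 88) = 1

LCM formula: LCM(a, b) = (a × b) / GCD(a, b)
LCM(113, 88) = (113 × 88) / 1
LCM(113, 88) = 9944 / 1
LCM(113, 88) = 9944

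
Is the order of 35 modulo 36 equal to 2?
Yes, ord_36(35) = 2.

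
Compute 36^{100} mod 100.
76

Using successive squaring:
Binary expansion of 100: 1100100
Powers of 36 mod 100 (each is the square of the previous):
  36^1 ≡ 36 (mod 100)
  36^2 ≡ 36² = 1296 ≡ 96 (mod 100)
  36^4 ≡ 96² = 9216 ≡ 16 (mod 100)
  36^8 ≡ 16² = 256 ≡ 56 (mod 100)
  36^16 ≡ 56² = 3136 ≡ 36 (mod 100)
  36^32 ≡ 36² = 1296 ≡ 96 (mod 100)
  36^64 ≡ 96² = 9216 ≡ 16 (mod 100)
100 = 64 + 32 + 4, so 36^100 = 36^64 × 36^32 × 36^4 ≡ 16 × 96 × 16 (mod 100)
Multiplying step by step:
  16 × 96 = 1536 ≡ 36 (mod 100)
  36 × 16 = 576 ≡ 76 (mod 100)
Result: 36^100 ≡ 76 (mod 100)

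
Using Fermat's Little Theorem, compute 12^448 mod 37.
By Fermat: 12^{36} ≡ 1 (mod 37). 448 ≡ 16 (mod 36). So 12^{448} ≡ 12^{16} ≡ 9 (mod 37)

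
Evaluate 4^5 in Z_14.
5 = 4 + 1 (binary 101). Repeated squaring mod 14: 4^1 ≡ 4; 4^2 ≡ 4² = 16 ≡ 2; 4^4 ≡ 2² = 4 ≡ 4. Multiply: 4^5 = 4^4 × 4^1 ≡ 4 × 4 (mod 14): 4 × 4 = 16 ≡ 2. So 4^5 ≡ 2 (mod 14).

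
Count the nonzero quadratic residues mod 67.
For prime 67, there are (p-1)/2 = (67-1)/2 = 33 quadratic residues (excluding 0).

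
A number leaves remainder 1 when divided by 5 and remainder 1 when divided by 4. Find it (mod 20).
M = 5 × 4 = 20. M₁ = 4, y₁ ≡ 4 (mod 5). M₂ = 5, y₂ ≡ 1 (mod 4). t = 1×4×4 + 1×5×1 ≡ 1 (mod 20)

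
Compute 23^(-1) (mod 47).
23^(-1) ≡ 45 (mod 47). Verification: 23 × 45 = 1035 ≡ 1 (mod 47)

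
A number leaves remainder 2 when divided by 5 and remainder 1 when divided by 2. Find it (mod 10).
M = 5 × 2 = 10. M₁ = 2, y₁ ≡ 3 (mod 5). M₂ = 5, y₂ ≡ 1 (mod 2). r = 2×2×3 + 1×5×1 ≡ 7 (mod 10)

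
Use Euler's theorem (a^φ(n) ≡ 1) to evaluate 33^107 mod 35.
By Euler: 33^{24} ≡ 1 (mod 35) since gcd(33, 35) = 1. 107 = 4×24 + 11. So 33^{107} ≡ 33^{11} ≡ 17 (mod 35)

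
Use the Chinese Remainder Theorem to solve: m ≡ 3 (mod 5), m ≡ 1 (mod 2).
M = 5 × 2 = 10. M₁ = 2, y₁ ≡ 3 (mod 5). M₂ = 5, y₂ ≡ 1 (mod 2). m = 3×2×3 + 1×5×1 ≡ 3 (mod 10)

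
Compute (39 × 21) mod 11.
5

(39 × 21) = 819
819 mod 11 = 5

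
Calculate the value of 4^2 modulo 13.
2 = 2 (binary 10). Repeated squaring mod 13: 4^1 ≡ 4; 4^2 ≡ 4² = 16 ≡ 3. So 4^2 ≡ 3 (mod 13).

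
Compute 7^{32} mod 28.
21

Using successive squaring:
Binary expansion of 32: 100000
Powers of 7 mod 28 (each is the square of the previous):
  7^1 ≡ 7 (mod 28)
  7^2 ≡ 7² = 49 ≡ 21 (mod 28)
  7^4 ≡ 21² = 441 ≡ 21 (mod 28)
  7^8 ≡ 21² = 441 ≡ 21 (mod 28)
  7^16 ≡ 21² = 441 ≡ 21 (mod 28)
  7^32 ≡ 21² = 441 ≡ 21 (mod 28)
32 is a power of 2, so 7^32 is the last square: ≡ 21 (mod 28)
Result: 7^32 ≡ 21 (mod 28)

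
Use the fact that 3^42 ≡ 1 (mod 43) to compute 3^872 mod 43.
By Fermat: 3^{42} ≡ 1 (mod 43). 872 ≡ 32 (mod 42). So 3^{872} ≡ 3^{32} ≡ 13 (mod 43)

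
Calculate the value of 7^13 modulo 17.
Using repeated squaring. 13 = 8 + 4 + 1 (binary 1101). Repeated squaring mod 17: 7^1 ≡ 7; 7^2 ≡ 7² = 49 ≡ 15; 7^4 ≡ 15² = 225 ≡ 4; 7^8 ≡ 4² = 16 ≡ 16. Multiply: 7^13 = 7^8 × 7^4 × 7^1 ≡ 16 × 4 × 7 (mod 17): 16 × 4 = 64 ≡ 13; 13 × 7 = 91 ≡ 6. So 7^13 ≡ 6 (mod 17).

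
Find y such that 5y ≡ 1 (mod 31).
5^(-1) ≡ 25 (mod 31). Verification: 5 × 25 = 125 ≡ 1 (mod 31)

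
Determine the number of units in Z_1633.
1540

Prime factorization: 1633 = 23 × 71
Using the formula φ(n) = n × Π(1 - 1/p) for each prime factor p:
φ(1633) = 1633 × (1 - 1/23) × (1 - 1/71)
φ(1633) = 1540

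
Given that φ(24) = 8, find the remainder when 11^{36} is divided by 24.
By Euler: 11^{8} ≡ 1 (mod 24) since gcd(11, 24) = 1. 36 = 4×8 + 4. So 11^{36} ≡ 11^{4} ≡ 1 (mod 24)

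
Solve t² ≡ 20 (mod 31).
The square roots of 20 mod 31 are 19 and 12. Verify: 19² = 361 ≡ 20 (mod 31)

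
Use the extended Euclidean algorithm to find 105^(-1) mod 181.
Extended GCD: 105(50) + 181(-29) = 1. So 105^(-1) ≡ 50 ≡ 50 (mod 181). Verify: 105 × 50 = 5250 ≡ 1 (mod 181)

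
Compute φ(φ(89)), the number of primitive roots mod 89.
Number of primitive roots mod 89 = φ(88) = 40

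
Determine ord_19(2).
Powers of 2 mod 19: 2^1≡2, 2^2≡4, 2^3≡8, 2^4≡16, 2^5≡13, 2^6≡7, 2^7≡14, 2^8≡9, 2^9≡18, 2^10≡17, 2^11≡15, 2^12≡11, 2^13≡3, 2^14≡6, 2^15≡12, 2^16≡5, 2^17≡10, 2^18≡1. Order = 18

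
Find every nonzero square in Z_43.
QRs mod 43: {1, 4, 6, 9, 10, 11, 13, 14, 15, 16, 17, 21, 23, 24, 25, 31, 35, 36, 38, 40, 41}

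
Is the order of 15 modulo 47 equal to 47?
No, the actual order is 46, not 47.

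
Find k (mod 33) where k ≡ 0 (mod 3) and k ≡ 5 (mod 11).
M = 3 × 11 = 33. M₁ = 11, y₁ ≡ 2 (mod 3). M₂ = 3, y₂ ≡ 4 (mod 11). k = 0×11×2 + 5×3×4 ≡ 27 (mod 33)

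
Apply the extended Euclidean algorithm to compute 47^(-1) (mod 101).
Extended GCD: 47(43) + 101(-20) = 1. So 47^(-1) ≡ 43 ≡ 43 (mod 101). Verify: 47 × 43 = 2021 ≡ 1 (mod 101)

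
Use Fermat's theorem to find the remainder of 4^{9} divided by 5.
4

By Fermat's Little Theorem, a^(p-1) ≡ 1 (mod p) for prime p and gcd(a, p) = 1
Here p = 5, so 4^4 ≡ 1 (mod 5)
We can reduce the exponent: 9 mod 4 = 1
So 4^9 ≡ 4^1 (mod 5)
Computing: 4^1 mod 5 = 4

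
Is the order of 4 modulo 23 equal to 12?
No, the actual order is 11, not 12.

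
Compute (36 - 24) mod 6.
0

(36 - 24) = 12
12 mod 6 = 0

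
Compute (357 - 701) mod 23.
1

(357 - 701) = -344
-344 mod 23 = 1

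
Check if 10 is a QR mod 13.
By Euler's criterion: 10^{6} ≡ 1 (mod 13). Since this equals 1, 10 is a QR.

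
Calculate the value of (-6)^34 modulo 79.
Using repeated squaring. (-6) ≡ 73 (mod 79). 34 = 32 + 2 (binary 100010). Repeated squaring mod 79: 73^1 ≡ 73; 73^2 ≡ 73² = 5329 ≡ 36; 73^4 ≡ 36² = 1296 ≡ 32; 73^8 ≡ 32² = 1024 ≡ 76; 73^16 ≡ 76² = 5776 ≡ 9; 73^32 ≡ 9² = 81 ≡ 2. Multiply: (-6)^34 ≡ 73^32 × 73^2 ≡ 2 × 36 (mod 79): 2 × 36 = 72 ≡ 72. So (-6)^34 ≡ 72 (mod 79).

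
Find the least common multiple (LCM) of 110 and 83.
9130

First find GCD(110, 83) using the Euclidean algorithm:
110 = 1 × 83 + 27
83 = 3 × 27 + 2
27 = 13 × 2 + 1
2 = 2 × 1 + 0
GCD(110, 83) = 1

LCM formula: LCM(a, b) = (a × b) / GCD(a, b)
LCM(110, 83) = (110 × 83) / 1
LCM(110, 83) = 9130 / 1
LCM(110, 83) = 9130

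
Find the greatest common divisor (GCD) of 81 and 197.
1

Using the Euclidean algorithm:
81 = 0 × 197 + 81
197 = 2 × 81 + 35
81 = 2 × 35 + 11
35 = 3 × 11 + 2
11 = 5 × 2 + 1
2 = 2 × 1 + 0

GCD(81, 197) = 1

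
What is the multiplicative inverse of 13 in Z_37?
13^(-1) ≡ 20 (mod 37). Verification: 13 × 20 = 260 ≡ 1 (mod 37)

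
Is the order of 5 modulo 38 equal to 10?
No, the actual order is 9, not 10.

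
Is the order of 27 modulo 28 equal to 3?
No, the actual order is 2, not 3.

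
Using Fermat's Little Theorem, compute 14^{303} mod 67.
9

By Fermat's Little Theorem, a^(p-1) ≡ 1 (mod p) for prime p and gcd(a, p) = 1
Here p = 67, so 14^66 ≡ 1 (mod 67)
We can reduce the exponent: 303 mod 66 = 39
So 14^303 ≡ 14^39 (mod 67)
Computing: 14^39 mod 67 = 9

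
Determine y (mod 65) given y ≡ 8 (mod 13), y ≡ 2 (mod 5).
47

Using the Chinese Remainder Theorem:
M = product of moduli = 65
For equation 1: M_1 = 5, 5 ≡ 5 (mod 13), inverse of 5 mod 13 is 8 (check: 5 × 8 = 40 ≡ 1 (mod 13))
For equation 2: M_2 = 13, 13 ≡ 3 (mod 5), inverse of 13 mod 5 is 2 (check: 3 × 2 = 6 ≡ 1 (mod 5))
Combine: y ≡ Σ r_i×M_i×(M_i⁻¹ mod m_i) = 8×5×8 + 2×13×2 = 320 + 52 = 372
372 mod 65 = 47
y ≡ 47 (mod 65)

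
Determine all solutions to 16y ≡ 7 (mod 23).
22

Since gcd(16, 23) = 1 divides 7, a solution exists.
Multiply both sides by the inverse of 16 mod 23:
  16^(-1) mod 23 = 13
  x ≡ 13 × 7 ≡ 91 ≡ 22 (mod 23)
Verification: 16 × 22 = 352 = 15 × 23 + 7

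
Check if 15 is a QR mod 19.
By Euler's criterion: 15^{9} ≡ 18 (mod 19). Since this equals -1 (≡ 18), 15 is not a QR.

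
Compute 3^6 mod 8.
6 = 4 + 2 (binary 110). Repeated squaring mod 8: 3^1 ≡ 3; 3^2 ≡ 3² = 9 ≡ 1; 3^4 ≡ 1² = 1 ≡ 1. Multiply: 3^6 = 3^4 × 3^2 ≡ 1 × 1 (mod 8): 1 × 1 = 1 ≡ 1. So 3^6 ≡ 1 (mod 8).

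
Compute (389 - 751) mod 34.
12

(389 - 751) = -362
-362 mod 34 = 12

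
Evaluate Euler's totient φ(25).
20

Prime factorization: 25 = 5^2
Using the formula φ(n) = n × Π(1 - 1/p) for each prime factor p:
φ(25) = 25 × (1 - 1/5)
φ(25) = 20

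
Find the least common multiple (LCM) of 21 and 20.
420

First find GCD(21, 20) using the Euclidean algorithm:
21 = 1 × 20 + 1
20 = 20 × 1 + 0
GCD(21, 20) = 1

LCM formula: LCM(a, b) = (a × b) / GCD(a, b)
LCM(21, 20) = (21 × 20) / 1
LCM(21, 20) = 420 / 1
LCM(21, 20) = 420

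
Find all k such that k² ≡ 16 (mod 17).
The square roots of 16 mod 17 are 4 and 13. Verify: 4² = 16 ≡ 16 (mod 17)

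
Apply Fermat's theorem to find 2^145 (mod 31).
By Fermat: 2^{30} ≡ 1 (mod 31). 145 = 4×30 + 25. So 2^{145} ≡ 2^{25} ≡ 1 (mod 31)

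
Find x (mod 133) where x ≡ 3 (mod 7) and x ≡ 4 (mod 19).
M = 7 × 19 = 133. M₁ = 19, y₁ ≡ 3 (mod 7). M₂ = 7, y₂ ≡ 11 (mod 19). x = 3×19×3 + 4×7×11 ≡ 80 (mod 133)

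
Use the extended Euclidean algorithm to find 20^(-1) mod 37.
Extended GCD: 20(13) + 37(-7) = 1. So 20^(-1) ≡ 13 ≡ 13 (mod 37). Verify: 20 × 13 = 260 ≡ 1 (mod 37)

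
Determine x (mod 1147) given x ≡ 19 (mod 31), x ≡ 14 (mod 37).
236

Using the Chinese Remainder Theorem:
M = product of moduli = 1147
For equation 1: M_1 = 37, 37 ≡ 6 (mod 31), inverse of 37 mod 31 is 26 (check: 6 × 26 = 156 ≡ 1 (mod 31))
For equation 2: M_2 = 31, 31 ≡ 31 (mod 37), inverse of 31 mod 37 is 6 (check: 31 × 6 = 186 ≡ 1 (mod 37))
Combine: x ≡ Σ r_i×M_i×(M_i⁻¹ mod m_i) = 19×37×26 + 14×31×6 = 18278 + 2604 = 20882
20882 mod 1147 = 236
x ≡ 236 (mod 1147)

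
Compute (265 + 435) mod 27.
25

(265 + 435) = 700
700 mod 27 = 25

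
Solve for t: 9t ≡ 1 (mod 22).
5

Since gcd(9, 22) = 1 divides 1, a solution exists.
Multiply both sides by the inverse of 9 mod 22:
  9^(-1) mod 22 = 5
  x ≡ 5 × 1 ≡ 5 ≡ 5 (mod 22)
Verification: 9 × 5 = 45 = 2 × 22 + 1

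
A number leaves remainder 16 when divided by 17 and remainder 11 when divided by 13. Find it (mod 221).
M = 17 × 13 = 221. M₁ = 13, y₁ ≡ 4 (mod 17). M₂ = 17, y₂ ≡ 10 (mod 13). t = 16×13×4 + 11×17×10 ≡ 50 (mod 221)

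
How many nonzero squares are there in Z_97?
For prime 97, there are (p-1)/2 = (97-1)/2 = 48 quadratic residues (excluding 0).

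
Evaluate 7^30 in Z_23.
Using Fermat: 7^{22} ≡ 1 (mod 23). 30 ≡ 8 (mod 22). So 7^{30} ≡ 7^{8} ≡ 12 (mod 23)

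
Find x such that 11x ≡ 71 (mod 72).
13

Since gcd(11, 72) = 1 divides 71, a solution exists.
Multiply both sides by the inverse of 11 mod 72:
  11^(-1) mod 72 = 59
  x ≡ 59 × 71 ≡ 4189 ≡ 13 (mod 72)
Verification: 11 × 13 = 143 = 1 × 72 + 71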